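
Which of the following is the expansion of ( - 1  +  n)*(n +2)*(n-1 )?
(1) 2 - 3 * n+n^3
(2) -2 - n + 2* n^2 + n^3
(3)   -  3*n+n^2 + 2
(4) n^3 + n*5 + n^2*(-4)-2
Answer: 1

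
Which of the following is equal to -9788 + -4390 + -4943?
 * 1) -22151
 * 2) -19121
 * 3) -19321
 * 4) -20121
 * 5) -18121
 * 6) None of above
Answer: 2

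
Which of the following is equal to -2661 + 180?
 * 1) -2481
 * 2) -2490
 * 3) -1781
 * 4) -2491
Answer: 1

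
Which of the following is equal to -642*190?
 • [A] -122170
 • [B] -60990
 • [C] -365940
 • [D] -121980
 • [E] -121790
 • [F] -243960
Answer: D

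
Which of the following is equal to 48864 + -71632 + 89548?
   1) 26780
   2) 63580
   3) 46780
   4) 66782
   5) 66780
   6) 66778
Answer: 5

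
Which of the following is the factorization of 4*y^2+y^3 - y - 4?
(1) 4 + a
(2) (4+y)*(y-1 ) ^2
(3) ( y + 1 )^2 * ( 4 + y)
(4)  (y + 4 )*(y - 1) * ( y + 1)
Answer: 4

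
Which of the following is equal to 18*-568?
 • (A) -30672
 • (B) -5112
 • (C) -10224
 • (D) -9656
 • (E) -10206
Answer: C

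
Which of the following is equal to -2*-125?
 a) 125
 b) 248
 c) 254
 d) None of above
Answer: d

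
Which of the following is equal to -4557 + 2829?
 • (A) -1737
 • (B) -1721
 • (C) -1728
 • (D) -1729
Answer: C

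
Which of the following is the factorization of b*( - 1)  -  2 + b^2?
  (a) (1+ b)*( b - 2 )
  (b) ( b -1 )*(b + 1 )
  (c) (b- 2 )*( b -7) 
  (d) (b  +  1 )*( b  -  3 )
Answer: a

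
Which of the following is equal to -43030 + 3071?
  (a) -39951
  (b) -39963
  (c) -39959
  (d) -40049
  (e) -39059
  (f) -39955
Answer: c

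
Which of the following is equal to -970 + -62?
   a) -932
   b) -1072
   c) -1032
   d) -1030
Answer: c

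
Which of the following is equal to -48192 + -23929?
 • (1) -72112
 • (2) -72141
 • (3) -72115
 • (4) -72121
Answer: 4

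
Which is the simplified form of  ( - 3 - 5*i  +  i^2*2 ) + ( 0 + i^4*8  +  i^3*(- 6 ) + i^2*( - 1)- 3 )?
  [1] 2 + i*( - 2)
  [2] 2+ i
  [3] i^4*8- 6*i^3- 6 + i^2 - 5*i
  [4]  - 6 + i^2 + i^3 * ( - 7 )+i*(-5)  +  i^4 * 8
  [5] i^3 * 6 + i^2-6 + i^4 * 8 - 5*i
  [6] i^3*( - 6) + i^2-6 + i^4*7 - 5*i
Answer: 3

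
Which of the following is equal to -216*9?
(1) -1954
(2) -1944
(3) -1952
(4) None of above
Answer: 2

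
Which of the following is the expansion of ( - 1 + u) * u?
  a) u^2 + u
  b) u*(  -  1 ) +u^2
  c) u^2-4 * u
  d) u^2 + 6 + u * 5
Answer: b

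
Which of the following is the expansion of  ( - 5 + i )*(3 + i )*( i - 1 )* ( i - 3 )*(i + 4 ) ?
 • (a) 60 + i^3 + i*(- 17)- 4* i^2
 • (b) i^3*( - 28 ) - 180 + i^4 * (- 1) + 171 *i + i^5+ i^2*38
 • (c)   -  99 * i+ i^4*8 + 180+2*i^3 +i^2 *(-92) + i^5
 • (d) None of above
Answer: d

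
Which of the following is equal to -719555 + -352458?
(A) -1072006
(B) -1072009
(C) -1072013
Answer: C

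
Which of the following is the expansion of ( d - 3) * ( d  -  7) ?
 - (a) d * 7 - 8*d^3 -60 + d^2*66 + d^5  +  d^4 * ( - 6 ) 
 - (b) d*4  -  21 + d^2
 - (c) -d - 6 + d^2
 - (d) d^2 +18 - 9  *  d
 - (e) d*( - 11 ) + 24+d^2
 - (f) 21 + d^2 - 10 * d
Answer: f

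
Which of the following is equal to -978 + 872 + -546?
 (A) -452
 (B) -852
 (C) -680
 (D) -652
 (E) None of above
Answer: D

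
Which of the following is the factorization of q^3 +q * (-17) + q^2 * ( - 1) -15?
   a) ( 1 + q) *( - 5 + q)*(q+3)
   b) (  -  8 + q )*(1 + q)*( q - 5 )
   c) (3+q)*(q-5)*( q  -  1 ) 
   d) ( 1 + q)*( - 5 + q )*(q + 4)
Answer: a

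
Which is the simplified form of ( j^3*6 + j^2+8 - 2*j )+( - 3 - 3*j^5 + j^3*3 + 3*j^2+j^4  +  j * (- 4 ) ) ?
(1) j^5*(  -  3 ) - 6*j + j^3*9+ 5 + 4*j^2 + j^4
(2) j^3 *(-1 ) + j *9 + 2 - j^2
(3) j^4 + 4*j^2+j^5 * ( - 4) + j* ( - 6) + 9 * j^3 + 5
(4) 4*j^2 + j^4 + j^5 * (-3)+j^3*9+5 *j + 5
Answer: 1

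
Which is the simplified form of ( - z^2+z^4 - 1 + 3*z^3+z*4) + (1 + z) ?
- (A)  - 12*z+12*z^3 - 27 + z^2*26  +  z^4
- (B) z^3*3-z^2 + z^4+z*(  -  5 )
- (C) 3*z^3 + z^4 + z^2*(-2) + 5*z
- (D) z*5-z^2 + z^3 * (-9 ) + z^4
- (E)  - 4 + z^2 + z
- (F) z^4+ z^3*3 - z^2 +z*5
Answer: F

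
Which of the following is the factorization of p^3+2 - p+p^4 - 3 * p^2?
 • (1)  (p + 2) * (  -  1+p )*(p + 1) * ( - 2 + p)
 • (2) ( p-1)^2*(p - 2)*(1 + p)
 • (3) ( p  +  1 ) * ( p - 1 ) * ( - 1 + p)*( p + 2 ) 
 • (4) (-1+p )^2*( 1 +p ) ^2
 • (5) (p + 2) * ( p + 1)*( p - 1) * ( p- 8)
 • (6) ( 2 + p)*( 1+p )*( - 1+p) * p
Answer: 3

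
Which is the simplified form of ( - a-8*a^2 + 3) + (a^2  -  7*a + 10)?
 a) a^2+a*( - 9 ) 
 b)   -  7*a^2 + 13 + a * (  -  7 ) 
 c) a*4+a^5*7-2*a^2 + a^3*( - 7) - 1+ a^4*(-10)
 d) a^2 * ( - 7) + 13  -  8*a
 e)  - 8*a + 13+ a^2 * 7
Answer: d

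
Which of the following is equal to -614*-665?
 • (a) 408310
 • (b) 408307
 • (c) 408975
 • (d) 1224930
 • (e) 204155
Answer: a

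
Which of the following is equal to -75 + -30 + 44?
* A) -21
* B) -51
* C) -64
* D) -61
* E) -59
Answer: D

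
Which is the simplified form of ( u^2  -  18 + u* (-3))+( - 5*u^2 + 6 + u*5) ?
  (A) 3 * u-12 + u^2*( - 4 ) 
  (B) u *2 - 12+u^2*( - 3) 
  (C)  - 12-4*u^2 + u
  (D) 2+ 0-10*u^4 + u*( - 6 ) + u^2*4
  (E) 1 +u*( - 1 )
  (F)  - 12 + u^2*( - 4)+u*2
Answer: F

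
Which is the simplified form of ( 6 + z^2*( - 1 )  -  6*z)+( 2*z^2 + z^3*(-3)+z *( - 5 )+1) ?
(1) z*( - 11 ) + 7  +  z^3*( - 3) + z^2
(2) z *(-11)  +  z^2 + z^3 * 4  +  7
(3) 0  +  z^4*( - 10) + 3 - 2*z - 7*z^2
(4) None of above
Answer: 1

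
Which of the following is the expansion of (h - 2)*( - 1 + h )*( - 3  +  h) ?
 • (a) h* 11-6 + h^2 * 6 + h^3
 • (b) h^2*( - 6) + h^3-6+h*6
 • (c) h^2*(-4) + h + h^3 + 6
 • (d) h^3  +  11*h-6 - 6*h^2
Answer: d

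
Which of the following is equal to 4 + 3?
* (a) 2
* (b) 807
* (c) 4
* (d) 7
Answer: d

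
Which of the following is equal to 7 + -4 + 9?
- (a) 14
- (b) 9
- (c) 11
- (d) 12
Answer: d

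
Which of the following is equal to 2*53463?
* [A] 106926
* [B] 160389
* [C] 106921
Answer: A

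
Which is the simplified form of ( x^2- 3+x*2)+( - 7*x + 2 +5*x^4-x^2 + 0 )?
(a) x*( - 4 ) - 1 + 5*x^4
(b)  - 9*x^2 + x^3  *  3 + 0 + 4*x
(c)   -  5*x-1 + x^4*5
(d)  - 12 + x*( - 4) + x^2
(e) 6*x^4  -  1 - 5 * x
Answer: c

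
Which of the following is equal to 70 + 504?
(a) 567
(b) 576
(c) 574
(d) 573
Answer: c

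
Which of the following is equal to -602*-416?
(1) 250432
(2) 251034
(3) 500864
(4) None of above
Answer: 1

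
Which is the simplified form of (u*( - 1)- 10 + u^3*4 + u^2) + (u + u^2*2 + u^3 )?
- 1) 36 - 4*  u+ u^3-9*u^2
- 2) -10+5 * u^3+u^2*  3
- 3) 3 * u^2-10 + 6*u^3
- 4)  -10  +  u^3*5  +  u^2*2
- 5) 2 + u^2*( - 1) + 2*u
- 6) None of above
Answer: 2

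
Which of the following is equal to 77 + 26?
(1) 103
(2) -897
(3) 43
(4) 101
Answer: 1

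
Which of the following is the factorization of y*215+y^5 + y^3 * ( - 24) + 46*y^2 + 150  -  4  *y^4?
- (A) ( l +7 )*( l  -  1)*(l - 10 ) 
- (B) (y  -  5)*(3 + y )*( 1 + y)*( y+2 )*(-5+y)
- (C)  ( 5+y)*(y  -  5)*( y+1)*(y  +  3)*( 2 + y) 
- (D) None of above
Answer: B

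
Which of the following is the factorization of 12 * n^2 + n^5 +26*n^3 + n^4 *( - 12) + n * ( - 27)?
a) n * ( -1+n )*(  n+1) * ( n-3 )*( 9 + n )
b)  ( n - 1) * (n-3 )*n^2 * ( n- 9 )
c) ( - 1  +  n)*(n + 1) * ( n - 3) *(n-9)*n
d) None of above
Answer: c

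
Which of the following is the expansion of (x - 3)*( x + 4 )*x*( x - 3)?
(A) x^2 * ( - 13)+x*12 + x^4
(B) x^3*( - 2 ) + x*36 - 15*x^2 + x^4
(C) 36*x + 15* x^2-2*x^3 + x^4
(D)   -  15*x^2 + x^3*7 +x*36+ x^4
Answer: B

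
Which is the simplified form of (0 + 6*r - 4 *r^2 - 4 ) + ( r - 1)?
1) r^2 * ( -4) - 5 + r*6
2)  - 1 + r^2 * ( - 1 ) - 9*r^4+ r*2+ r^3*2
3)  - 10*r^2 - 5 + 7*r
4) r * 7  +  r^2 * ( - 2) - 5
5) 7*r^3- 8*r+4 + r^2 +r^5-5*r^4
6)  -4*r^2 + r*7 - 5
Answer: 6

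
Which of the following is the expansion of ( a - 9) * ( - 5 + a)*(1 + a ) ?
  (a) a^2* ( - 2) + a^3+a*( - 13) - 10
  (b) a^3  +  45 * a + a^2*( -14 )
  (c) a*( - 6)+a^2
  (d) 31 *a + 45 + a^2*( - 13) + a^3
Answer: d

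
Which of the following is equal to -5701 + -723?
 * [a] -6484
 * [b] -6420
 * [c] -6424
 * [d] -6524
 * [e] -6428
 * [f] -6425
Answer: c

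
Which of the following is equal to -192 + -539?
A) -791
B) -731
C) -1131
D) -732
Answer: B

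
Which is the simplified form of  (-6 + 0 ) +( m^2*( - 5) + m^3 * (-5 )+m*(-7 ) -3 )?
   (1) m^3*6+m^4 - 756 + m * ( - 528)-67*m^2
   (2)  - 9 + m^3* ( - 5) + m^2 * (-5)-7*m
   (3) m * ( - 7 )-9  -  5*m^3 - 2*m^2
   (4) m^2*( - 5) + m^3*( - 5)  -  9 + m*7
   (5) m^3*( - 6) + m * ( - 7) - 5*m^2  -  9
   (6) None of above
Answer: 2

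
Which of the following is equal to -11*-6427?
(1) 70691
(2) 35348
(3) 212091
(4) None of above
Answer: 4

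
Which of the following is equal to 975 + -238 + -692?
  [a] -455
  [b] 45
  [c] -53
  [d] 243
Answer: b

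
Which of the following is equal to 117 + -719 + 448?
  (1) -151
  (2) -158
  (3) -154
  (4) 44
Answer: 3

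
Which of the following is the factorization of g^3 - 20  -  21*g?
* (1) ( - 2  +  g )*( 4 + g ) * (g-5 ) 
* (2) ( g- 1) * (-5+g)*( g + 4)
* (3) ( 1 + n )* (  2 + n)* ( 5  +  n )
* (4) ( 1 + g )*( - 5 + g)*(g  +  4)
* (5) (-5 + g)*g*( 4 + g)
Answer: 4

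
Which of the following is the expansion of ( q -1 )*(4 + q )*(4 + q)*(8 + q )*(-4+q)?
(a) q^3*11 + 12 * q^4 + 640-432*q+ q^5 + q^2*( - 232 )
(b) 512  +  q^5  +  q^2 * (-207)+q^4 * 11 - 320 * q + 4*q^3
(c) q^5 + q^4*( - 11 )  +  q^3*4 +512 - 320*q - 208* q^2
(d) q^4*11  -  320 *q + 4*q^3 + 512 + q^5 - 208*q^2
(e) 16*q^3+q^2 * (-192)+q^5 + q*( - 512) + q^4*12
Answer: d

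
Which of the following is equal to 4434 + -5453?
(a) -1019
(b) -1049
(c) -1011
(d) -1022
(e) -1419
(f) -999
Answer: a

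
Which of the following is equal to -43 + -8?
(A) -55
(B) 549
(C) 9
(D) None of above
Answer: D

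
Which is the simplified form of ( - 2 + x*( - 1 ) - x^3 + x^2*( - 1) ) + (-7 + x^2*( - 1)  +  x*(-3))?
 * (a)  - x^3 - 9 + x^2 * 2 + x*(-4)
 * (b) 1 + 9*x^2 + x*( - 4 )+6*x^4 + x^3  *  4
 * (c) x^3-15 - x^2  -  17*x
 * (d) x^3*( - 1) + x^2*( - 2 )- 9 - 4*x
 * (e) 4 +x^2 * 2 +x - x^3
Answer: d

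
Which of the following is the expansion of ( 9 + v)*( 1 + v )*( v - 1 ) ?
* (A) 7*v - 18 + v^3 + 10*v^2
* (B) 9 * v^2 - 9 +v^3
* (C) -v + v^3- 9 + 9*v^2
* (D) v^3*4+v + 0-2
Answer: C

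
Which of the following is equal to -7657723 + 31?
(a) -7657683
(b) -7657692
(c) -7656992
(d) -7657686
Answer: b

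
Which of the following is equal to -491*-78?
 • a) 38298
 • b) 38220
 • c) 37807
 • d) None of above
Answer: a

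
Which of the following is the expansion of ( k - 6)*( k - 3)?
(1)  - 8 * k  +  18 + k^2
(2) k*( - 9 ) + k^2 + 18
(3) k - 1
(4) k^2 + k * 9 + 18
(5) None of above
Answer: 2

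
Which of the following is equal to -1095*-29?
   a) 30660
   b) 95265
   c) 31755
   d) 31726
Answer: c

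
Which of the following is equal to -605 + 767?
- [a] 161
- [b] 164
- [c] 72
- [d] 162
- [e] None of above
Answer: d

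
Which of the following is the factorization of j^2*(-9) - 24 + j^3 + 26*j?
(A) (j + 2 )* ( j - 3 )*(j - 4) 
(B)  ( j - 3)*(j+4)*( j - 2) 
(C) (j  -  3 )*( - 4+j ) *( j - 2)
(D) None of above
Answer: C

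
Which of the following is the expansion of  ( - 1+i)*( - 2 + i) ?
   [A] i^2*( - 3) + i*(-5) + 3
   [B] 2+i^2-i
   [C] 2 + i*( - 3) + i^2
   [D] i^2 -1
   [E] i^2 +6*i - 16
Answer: C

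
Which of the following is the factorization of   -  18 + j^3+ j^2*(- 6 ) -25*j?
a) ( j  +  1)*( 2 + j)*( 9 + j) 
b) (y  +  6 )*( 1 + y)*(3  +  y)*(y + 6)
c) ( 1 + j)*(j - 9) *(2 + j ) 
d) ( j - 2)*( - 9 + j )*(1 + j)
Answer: c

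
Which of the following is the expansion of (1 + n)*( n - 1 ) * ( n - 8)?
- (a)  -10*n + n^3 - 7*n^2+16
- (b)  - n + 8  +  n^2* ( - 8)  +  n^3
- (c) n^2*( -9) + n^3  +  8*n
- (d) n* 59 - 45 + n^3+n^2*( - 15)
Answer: b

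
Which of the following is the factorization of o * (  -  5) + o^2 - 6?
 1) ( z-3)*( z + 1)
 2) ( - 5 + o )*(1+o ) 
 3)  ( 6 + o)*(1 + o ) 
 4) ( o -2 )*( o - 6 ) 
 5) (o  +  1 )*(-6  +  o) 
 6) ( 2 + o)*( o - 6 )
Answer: 5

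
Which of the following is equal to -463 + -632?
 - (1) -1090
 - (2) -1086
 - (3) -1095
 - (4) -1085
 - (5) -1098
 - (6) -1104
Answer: 3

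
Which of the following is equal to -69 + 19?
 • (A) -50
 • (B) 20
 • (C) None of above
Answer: A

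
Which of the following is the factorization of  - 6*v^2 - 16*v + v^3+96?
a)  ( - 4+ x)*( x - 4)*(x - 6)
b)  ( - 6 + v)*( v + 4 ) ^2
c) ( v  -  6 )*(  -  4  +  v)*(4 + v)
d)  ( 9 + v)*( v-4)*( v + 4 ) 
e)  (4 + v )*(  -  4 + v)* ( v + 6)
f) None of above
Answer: c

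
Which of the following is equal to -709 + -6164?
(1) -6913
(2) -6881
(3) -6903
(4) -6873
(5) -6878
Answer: 4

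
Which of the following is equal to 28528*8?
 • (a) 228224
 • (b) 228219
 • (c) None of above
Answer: a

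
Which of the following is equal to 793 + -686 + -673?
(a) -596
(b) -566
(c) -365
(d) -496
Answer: b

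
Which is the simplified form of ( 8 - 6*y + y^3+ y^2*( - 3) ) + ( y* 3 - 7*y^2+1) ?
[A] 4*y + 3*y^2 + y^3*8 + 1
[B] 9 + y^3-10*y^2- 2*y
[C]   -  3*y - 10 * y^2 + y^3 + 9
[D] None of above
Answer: C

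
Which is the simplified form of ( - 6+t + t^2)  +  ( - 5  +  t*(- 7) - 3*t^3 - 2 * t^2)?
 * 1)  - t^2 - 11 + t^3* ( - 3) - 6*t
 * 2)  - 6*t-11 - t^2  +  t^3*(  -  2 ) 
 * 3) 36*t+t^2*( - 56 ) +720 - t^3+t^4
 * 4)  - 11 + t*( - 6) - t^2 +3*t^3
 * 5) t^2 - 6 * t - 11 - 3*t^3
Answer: 1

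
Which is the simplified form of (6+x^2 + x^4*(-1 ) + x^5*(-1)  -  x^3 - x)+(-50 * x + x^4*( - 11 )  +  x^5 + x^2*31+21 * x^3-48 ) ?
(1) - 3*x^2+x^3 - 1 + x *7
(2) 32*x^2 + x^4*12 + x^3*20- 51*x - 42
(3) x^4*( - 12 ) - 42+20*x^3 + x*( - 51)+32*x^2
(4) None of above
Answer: 3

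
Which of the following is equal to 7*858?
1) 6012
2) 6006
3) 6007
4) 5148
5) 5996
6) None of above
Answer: 2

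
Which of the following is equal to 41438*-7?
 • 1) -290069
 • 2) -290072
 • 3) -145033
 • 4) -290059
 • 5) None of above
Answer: 5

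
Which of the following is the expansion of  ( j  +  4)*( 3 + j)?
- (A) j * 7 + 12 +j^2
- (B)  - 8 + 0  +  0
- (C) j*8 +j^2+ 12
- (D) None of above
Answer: A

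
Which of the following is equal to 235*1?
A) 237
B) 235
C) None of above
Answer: B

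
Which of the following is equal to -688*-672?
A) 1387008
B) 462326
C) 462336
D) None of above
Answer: C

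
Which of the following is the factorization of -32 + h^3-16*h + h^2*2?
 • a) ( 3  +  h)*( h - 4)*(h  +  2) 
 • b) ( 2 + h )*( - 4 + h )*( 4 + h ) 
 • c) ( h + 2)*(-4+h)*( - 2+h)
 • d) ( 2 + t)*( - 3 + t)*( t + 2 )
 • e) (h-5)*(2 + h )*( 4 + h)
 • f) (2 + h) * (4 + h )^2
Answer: b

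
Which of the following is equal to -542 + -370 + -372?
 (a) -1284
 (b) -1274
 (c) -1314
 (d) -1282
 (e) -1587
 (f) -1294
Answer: a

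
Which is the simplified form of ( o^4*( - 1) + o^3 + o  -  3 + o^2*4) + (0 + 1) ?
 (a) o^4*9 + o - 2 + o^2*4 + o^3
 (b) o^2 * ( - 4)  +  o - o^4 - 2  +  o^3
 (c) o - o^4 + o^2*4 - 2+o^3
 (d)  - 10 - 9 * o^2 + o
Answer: c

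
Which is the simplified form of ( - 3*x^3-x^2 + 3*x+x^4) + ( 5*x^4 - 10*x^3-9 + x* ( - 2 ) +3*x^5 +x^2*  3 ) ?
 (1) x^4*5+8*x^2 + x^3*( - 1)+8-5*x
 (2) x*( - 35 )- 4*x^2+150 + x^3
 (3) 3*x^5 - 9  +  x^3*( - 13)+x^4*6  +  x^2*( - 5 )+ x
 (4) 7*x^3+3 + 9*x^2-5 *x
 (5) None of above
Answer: 5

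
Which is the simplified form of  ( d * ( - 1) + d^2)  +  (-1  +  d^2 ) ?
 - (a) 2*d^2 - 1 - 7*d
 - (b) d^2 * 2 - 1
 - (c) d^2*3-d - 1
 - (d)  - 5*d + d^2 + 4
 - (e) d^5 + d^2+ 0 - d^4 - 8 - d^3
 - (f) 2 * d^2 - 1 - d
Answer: f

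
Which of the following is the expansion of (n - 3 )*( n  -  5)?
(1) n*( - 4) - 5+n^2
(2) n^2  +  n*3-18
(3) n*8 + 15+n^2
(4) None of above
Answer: 4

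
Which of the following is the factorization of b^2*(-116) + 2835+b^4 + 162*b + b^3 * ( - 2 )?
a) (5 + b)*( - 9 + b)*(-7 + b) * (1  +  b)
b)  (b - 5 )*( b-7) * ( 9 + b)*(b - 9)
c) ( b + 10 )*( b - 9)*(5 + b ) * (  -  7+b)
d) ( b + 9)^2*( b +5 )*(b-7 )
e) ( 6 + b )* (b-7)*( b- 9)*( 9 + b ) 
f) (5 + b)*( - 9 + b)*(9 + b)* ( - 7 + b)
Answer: f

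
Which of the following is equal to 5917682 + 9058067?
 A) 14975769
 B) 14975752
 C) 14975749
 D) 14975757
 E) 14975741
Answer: C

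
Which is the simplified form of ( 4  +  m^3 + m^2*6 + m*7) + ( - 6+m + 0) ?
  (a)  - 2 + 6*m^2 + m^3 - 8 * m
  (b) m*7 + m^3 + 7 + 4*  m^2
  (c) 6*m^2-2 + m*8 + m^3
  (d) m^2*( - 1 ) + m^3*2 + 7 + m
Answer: c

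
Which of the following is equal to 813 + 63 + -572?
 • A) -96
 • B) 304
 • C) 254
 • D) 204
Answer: B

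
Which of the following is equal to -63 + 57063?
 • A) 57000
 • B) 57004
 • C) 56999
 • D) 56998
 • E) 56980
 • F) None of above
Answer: A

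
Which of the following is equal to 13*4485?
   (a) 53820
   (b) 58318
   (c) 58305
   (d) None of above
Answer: c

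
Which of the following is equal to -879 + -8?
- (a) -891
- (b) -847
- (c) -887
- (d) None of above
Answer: c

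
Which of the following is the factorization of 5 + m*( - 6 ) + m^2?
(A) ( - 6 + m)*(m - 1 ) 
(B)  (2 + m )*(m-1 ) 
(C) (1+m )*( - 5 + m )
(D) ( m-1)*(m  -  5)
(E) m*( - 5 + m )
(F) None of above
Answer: D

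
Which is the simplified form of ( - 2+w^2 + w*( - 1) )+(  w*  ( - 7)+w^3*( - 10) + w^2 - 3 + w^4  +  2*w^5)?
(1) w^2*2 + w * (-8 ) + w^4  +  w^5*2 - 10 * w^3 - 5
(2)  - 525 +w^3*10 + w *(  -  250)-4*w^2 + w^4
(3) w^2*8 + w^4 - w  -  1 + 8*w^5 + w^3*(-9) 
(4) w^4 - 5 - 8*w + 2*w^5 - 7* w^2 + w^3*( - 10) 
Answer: 1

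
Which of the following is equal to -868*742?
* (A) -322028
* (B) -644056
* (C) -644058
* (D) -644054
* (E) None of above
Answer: B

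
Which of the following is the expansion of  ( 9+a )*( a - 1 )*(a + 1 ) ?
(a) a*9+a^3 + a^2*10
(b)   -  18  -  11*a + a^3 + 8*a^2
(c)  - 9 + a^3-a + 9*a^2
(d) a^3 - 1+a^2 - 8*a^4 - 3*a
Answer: c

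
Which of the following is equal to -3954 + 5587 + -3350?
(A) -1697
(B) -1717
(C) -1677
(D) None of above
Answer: B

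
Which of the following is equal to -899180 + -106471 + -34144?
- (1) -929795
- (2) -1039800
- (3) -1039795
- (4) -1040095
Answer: 3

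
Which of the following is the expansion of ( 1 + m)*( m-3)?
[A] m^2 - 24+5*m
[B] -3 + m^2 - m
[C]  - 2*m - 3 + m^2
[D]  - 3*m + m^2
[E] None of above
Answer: C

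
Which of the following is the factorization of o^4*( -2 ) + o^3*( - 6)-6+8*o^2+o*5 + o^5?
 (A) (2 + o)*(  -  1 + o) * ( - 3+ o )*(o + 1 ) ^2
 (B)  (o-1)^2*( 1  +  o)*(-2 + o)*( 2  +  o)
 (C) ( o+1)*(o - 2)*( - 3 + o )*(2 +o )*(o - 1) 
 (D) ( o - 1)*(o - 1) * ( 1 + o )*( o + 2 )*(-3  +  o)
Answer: D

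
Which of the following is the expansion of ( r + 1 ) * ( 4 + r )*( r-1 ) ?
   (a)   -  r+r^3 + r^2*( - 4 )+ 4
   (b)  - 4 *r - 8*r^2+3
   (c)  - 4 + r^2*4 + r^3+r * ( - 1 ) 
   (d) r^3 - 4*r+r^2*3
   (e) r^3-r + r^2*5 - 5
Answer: c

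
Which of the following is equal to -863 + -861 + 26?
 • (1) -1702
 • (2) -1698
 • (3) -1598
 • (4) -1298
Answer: 2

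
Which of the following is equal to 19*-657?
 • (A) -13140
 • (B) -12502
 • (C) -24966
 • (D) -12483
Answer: D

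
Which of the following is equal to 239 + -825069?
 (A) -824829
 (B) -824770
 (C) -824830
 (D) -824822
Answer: C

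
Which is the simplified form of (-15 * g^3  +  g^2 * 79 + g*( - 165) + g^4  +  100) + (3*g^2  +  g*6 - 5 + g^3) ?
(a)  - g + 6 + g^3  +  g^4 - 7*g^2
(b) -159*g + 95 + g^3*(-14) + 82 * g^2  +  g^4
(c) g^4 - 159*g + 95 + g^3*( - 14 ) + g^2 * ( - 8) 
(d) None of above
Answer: b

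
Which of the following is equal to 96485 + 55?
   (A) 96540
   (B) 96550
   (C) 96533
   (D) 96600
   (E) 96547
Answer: A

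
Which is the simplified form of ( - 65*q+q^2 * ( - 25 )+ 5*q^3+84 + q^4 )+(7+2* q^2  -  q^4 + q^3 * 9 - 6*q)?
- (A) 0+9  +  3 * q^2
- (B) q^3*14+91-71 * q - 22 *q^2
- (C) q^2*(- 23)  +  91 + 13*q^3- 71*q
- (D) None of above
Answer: D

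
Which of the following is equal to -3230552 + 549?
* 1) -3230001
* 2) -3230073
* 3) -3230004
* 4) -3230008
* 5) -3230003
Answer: 5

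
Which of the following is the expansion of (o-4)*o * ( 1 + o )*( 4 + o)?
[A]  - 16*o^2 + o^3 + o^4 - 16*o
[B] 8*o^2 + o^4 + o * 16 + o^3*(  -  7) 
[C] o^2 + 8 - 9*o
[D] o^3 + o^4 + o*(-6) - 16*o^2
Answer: A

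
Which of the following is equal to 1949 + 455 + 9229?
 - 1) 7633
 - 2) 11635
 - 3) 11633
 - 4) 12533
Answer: 3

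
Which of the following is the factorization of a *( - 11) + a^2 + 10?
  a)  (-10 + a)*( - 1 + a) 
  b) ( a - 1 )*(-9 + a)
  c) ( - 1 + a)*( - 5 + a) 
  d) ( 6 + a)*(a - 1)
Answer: a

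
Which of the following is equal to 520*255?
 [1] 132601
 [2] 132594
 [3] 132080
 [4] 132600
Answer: 4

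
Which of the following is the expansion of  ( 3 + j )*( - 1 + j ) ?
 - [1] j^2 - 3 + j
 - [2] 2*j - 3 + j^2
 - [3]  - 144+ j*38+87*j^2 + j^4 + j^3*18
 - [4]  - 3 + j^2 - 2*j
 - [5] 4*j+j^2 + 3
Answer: 2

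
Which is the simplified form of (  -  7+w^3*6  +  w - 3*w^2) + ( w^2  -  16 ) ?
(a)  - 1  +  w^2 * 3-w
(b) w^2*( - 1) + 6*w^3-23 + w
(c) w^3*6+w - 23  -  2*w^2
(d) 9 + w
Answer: c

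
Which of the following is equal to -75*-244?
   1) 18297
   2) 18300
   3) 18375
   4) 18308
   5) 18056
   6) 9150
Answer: 2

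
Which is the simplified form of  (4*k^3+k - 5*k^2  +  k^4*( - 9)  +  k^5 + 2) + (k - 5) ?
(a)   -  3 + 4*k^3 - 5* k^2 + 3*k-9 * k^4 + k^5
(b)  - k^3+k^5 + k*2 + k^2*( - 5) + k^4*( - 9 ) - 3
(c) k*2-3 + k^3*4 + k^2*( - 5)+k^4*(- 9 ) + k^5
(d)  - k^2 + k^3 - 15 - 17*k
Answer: c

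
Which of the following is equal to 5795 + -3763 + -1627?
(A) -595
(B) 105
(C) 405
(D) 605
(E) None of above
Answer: C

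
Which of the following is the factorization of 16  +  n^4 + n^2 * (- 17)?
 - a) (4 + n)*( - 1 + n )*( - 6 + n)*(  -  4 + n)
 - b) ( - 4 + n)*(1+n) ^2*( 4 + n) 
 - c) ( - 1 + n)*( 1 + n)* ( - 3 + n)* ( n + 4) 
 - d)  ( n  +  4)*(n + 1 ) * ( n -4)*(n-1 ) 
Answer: d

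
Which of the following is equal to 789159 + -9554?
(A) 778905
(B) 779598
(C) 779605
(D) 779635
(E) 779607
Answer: C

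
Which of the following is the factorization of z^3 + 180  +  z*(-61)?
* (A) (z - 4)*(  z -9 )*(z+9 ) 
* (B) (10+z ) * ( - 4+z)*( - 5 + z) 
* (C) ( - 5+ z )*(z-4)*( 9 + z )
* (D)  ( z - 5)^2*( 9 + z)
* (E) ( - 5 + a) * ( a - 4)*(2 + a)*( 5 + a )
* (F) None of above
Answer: C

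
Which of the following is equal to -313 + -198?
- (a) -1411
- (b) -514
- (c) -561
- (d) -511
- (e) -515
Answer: d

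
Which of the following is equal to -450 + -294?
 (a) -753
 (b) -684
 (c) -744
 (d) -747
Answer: c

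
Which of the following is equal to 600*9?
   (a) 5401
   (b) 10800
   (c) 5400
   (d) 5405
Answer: c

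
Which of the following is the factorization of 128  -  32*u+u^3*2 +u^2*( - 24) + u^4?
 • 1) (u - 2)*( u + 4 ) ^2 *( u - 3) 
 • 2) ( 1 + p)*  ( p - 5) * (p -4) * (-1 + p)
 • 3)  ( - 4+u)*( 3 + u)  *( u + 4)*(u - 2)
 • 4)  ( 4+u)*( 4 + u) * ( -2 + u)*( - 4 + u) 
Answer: 4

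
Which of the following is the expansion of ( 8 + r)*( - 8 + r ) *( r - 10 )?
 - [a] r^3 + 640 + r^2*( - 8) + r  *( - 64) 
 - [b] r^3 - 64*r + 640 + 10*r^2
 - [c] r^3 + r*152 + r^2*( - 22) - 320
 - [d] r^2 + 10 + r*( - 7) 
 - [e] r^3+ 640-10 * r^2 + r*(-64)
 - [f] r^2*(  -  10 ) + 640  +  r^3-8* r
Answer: e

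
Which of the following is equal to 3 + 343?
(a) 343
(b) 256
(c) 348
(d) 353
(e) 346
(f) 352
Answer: e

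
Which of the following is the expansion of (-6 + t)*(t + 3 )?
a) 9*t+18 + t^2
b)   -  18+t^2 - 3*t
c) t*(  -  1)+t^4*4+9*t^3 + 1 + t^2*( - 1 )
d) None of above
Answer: b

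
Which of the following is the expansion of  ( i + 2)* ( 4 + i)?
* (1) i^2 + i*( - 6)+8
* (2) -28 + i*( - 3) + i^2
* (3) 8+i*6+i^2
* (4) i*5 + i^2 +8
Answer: 3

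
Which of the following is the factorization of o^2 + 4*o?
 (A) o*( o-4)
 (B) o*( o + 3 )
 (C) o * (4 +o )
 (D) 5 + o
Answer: C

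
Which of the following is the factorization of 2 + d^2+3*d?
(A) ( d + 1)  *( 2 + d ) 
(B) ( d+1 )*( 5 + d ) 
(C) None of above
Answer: A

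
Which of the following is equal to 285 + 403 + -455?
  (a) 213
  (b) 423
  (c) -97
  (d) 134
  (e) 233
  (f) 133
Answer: e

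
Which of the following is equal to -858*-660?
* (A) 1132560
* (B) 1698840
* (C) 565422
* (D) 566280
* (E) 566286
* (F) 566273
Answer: D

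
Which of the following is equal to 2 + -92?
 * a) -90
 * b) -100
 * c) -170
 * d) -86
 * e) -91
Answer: a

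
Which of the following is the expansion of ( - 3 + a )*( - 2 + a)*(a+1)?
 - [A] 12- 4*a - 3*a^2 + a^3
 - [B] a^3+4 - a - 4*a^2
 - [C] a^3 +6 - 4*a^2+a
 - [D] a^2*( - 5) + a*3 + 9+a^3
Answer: C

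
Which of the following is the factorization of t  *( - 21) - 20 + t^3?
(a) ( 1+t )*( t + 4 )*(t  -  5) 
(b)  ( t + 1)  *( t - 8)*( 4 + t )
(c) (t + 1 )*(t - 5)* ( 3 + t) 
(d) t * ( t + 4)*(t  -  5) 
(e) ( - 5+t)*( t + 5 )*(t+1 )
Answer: a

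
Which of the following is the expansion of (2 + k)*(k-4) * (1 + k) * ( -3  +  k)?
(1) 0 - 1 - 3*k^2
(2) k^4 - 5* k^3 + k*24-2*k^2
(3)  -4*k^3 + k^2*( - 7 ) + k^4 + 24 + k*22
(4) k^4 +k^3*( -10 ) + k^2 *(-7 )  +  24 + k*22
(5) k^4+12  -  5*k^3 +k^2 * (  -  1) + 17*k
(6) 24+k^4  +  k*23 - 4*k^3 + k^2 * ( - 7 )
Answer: 3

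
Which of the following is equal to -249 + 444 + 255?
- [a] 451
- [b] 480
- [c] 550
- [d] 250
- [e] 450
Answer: e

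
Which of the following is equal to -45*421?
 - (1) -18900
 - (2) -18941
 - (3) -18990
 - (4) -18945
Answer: 4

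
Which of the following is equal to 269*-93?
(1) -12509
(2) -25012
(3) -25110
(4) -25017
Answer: 4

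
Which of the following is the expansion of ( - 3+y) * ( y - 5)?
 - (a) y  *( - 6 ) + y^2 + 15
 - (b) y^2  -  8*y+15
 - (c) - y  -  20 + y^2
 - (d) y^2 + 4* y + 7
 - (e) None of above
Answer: b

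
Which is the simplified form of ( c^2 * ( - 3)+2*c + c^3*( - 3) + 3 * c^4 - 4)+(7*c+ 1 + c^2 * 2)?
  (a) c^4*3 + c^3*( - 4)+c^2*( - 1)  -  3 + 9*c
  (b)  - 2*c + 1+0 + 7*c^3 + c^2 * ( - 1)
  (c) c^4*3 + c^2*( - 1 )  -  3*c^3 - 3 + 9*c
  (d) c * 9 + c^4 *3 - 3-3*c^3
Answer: c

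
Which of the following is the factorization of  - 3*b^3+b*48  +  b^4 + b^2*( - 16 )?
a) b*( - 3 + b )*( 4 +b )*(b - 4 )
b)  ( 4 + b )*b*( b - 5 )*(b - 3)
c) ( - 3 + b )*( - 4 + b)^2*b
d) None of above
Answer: a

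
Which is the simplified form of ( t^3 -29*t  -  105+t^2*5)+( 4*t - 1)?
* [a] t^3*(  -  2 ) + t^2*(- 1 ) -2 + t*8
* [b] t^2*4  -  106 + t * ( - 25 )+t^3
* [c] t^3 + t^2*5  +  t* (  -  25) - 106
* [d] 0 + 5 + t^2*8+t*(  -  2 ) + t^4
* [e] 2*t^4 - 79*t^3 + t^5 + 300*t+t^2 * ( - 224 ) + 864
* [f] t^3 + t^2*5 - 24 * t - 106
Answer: c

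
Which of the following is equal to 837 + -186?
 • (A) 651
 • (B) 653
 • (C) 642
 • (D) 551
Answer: A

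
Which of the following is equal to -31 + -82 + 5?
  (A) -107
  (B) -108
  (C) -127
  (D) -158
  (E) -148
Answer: B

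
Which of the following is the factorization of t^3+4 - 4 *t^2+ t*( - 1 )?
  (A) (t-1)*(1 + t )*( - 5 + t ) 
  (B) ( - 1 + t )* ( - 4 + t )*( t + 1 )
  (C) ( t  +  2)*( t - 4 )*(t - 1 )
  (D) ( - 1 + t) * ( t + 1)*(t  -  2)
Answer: B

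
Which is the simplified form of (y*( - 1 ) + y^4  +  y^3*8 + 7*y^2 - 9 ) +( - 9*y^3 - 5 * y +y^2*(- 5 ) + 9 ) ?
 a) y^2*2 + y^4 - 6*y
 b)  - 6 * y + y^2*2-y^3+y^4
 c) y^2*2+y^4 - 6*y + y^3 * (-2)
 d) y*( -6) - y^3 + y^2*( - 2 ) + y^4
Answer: b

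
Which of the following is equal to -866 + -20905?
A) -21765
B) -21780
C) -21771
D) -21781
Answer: C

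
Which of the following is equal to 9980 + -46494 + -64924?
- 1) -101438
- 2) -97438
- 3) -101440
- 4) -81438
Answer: 1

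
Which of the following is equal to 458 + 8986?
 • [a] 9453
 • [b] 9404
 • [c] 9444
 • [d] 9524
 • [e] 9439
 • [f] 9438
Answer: c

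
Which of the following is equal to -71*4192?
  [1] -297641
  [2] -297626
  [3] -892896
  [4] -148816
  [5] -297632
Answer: 5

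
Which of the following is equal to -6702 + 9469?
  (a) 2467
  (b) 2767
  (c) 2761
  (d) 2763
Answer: b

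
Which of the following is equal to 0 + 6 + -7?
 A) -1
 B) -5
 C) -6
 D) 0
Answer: A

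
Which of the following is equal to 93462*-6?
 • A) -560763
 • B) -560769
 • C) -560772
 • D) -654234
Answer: C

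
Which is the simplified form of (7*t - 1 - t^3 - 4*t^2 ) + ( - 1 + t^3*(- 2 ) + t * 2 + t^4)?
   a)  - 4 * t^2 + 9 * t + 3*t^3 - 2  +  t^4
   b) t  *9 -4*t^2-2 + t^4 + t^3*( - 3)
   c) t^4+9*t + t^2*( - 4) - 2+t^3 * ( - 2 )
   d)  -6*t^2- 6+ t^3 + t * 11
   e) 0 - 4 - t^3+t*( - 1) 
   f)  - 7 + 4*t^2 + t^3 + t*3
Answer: b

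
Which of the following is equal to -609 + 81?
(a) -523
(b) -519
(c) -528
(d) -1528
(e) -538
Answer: c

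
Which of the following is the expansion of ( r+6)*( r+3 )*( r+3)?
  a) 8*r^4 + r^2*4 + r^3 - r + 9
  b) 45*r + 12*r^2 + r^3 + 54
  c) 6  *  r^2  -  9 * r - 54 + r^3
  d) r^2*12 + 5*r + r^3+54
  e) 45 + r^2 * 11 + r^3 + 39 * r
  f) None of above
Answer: b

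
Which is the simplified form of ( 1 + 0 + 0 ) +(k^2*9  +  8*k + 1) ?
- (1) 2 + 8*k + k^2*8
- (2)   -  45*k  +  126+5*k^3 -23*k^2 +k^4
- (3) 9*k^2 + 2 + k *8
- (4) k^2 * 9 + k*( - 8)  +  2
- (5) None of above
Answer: 3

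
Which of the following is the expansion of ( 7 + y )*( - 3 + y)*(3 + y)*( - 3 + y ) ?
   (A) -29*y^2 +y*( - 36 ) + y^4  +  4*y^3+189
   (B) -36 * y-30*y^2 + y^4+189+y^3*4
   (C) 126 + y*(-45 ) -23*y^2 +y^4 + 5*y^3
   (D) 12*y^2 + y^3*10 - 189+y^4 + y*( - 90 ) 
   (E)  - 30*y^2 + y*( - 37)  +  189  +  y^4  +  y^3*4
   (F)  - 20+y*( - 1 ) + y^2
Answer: B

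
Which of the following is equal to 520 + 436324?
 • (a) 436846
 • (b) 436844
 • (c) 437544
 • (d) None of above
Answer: b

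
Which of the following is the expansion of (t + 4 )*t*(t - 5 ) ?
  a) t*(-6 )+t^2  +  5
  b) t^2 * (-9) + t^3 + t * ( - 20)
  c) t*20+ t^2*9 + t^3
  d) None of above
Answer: d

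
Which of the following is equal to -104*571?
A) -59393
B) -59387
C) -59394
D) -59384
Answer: D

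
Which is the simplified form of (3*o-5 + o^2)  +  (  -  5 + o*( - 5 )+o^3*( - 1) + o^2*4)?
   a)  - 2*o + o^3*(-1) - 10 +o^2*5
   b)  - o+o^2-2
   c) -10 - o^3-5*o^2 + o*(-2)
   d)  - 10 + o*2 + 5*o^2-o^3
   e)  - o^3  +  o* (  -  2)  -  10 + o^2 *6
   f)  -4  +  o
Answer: a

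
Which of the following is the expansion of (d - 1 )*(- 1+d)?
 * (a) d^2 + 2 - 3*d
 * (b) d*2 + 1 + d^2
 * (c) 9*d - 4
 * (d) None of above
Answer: d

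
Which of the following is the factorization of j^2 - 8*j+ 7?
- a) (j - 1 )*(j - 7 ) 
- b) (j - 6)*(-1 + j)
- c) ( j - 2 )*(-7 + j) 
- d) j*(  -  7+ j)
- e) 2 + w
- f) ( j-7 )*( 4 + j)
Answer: a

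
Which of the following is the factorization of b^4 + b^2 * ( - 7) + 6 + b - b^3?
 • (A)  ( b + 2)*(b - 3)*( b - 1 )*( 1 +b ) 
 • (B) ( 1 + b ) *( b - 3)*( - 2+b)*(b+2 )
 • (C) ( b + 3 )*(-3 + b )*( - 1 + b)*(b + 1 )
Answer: A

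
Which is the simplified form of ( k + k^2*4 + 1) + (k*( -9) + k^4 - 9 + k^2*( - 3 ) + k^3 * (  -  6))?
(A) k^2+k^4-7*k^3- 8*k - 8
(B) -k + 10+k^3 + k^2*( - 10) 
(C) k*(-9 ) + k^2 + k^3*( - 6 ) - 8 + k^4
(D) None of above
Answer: D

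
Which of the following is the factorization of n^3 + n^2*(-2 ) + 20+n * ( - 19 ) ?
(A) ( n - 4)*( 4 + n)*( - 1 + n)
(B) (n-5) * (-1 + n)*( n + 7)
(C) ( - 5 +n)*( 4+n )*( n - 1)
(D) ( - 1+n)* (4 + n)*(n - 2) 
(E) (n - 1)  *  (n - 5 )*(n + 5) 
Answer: C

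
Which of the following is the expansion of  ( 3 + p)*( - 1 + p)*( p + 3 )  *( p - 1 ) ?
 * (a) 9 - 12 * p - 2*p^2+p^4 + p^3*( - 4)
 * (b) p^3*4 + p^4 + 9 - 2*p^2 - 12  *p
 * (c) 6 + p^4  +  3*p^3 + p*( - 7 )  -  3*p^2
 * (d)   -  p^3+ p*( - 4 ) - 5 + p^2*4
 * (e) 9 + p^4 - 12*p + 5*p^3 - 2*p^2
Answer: b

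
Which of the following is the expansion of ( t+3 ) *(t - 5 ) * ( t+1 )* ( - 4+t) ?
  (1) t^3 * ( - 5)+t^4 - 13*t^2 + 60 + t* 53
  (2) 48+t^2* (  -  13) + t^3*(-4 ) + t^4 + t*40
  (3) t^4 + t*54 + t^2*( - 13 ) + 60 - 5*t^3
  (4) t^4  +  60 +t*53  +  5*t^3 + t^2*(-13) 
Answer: 1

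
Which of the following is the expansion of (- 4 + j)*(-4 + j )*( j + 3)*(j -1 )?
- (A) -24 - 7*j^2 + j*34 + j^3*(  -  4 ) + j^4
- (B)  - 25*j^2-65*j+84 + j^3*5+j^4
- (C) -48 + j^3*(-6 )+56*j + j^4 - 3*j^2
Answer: C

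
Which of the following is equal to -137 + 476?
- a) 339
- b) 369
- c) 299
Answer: a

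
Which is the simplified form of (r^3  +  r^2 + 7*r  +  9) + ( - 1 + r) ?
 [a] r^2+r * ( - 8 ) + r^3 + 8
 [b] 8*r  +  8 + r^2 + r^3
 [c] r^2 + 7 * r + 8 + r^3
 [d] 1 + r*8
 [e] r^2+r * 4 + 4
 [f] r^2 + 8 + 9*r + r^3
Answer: b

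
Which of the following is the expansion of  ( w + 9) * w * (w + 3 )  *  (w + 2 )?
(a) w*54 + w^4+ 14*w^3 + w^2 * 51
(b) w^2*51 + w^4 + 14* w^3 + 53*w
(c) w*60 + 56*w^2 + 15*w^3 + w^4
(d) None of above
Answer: a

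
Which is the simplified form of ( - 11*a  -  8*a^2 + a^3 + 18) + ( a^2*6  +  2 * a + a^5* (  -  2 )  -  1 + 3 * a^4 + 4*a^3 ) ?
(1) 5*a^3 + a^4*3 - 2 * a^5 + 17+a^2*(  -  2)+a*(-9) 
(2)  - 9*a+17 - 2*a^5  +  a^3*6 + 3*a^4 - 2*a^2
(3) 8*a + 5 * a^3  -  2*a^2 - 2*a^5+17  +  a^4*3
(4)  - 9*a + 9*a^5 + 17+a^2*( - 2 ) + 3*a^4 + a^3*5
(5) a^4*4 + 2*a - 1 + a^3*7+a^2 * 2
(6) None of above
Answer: 1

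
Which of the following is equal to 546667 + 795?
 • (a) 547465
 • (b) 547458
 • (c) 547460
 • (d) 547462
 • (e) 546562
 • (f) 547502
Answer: d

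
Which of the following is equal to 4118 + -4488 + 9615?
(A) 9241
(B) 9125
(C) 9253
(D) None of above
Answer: D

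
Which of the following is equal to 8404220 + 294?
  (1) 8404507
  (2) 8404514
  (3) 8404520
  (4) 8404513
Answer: 2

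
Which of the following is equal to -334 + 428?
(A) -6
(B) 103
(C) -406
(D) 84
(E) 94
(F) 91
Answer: E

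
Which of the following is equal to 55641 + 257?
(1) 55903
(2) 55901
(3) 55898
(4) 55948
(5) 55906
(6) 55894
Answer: 3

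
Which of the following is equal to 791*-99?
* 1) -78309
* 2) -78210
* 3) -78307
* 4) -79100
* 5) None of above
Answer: 1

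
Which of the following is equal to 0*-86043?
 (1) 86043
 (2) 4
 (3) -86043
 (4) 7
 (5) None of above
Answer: 5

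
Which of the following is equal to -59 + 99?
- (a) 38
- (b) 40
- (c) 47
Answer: b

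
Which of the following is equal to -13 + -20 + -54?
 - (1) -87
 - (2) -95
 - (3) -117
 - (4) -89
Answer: 1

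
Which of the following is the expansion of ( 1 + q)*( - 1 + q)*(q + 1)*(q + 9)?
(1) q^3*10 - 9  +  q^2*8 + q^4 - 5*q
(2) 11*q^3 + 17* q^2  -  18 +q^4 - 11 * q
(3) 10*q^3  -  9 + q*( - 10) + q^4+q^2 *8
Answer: 3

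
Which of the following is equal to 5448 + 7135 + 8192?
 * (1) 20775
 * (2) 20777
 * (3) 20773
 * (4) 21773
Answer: 1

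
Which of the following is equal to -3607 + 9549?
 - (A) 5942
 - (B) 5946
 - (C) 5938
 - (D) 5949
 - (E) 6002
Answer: A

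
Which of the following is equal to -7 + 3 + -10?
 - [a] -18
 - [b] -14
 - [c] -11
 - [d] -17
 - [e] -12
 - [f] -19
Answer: b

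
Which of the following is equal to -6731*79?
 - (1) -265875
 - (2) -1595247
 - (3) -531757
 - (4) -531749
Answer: 4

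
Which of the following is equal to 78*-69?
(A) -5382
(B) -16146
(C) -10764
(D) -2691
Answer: A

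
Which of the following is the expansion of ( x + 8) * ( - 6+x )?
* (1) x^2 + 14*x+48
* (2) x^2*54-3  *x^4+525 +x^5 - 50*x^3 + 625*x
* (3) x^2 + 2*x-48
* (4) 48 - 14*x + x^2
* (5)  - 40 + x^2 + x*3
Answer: 3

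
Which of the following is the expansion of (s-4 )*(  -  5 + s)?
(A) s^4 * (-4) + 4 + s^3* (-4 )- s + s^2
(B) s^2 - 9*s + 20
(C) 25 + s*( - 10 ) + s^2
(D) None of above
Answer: B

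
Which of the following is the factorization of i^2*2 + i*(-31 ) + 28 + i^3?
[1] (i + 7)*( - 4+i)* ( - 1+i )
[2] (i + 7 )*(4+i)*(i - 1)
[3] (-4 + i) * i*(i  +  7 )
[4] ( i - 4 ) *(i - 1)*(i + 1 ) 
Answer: 1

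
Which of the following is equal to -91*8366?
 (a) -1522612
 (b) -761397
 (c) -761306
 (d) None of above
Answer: c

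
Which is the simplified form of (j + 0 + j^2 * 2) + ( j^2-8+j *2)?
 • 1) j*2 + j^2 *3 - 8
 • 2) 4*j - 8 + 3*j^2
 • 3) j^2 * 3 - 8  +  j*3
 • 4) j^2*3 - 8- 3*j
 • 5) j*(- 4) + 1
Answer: 3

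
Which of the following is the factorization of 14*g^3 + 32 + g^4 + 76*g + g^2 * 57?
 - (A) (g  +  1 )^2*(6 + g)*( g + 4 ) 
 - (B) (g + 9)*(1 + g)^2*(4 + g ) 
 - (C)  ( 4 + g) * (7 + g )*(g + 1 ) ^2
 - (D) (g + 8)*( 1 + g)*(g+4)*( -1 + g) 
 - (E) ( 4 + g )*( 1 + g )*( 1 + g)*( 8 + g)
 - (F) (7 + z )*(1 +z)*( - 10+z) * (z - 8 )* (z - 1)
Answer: E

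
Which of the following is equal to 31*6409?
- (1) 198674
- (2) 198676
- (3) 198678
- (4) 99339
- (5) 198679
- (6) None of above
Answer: 5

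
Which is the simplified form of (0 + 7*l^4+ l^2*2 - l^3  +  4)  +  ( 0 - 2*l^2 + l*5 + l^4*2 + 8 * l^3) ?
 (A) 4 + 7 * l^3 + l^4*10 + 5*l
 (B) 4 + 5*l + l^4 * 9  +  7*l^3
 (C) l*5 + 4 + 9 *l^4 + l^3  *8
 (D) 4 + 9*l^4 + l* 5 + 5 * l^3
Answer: B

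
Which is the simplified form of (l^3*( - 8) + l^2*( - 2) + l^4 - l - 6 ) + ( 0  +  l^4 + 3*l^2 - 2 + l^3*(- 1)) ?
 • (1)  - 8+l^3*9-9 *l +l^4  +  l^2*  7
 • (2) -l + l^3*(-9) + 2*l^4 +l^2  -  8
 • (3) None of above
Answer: 2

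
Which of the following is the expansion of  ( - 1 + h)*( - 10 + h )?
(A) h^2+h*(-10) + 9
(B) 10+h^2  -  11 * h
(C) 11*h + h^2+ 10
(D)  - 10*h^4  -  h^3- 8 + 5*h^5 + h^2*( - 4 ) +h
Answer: B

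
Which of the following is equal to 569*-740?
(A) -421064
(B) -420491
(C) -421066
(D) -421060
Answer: D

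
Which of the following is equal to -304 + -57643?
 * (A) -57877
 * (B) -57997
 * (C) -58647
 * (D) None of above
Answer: D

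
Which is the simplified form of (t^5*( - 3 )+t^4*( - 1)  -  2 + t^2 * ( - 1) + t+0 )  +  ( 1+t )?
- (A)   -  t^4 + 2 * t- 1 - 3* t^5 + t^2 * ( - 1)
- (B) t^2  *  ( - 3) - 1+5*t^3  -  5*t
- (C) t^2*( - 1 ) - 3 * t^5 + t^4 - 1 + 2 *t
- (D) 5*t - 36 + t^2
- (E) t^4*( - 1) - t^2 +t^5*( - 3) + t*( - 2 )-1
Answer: A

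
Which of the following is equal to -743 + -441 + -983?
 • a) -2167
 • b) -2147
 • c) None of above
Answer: a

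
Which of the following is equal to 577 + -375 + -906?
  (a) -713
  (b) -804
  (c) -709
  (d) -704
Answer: d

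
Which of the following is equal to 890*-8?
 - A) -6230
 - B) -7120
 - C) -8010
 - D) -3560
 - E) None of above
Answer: B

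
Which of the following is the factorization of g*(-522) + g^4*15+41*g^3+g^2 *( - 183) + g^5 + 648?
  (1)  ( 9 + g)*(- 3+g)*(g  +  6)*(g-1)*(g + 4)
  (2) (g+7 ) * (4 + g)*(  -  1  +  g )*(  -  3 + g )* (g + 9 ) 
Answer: 1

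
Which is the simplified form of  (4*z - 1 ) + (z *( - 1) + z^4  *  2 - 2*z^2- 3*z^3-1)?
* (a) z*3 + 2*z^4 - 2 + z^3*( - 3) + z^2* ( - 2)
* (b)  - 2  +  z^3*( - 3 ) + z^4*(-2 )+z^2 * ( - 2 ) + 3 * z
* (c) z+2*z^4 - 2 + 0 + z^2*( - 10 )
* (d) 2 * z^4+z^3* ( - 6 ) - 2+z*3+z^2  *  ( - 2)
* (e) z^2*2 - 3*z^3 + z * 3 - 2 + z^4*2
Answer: a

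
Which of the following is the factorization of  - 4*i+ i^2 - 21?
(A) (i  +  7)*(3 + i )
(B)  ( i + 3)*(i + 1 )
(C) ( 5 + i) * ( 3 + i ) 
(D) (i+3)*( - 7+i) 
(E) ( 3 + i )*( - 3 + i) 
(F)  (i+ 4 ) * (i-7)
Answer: D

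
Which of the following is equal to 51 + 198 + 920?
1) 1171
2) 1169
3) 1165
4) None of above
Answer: 2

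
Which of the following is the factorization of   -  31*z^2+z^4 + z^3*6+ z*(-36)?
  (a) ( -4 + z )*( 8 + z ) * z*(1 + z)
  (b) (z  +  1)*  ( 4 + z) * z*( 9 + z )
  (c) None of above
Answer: c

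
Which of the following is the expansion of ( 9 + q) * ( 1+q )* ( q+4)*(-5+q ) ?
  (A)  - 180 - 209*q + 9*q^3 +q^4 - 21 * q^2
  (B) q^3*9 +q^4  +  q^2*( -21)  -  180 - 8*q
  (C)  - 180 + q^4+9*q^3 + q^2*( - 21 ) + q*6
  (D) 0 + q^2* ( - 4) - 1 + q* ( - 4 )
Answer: A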